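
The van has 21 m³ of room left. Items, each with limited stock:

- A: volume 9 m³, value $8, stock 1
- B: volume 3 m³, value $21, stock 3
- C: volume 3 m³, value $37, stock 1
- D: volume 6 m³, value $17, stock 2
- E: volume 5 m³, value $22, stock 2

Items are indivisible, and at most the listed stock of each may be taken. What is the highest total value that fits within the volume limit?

Top feasible selections:
- 2×B + 1×C + 2×E: volume 19, value 123
- 3×B + 1×C + 1×E: volume 17, value 122
- 2×B + 1×C + 1×D + 1×E: volume 20, value 118
Best: $123.

$123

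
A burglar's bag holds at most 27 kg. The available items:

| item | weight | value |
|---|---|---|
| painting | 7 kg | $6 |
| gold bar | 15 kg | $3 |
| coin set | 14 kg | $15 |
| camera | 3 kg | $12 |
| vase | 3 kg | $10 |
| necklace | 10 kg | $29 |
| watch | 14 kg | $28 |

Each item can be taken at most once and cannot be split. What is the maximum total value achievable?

$69

This is a 0/1 knapsack; check combinations near the capacity.
- camera+necklace+watch: weight 3+10+14=27, value 12+29+28=69
- vase+necklace+watch: weight 3+10+14=27, value 10+29+28=67
- painting+camera+vase+necklace: weight 7+3+3+10=23, value 6+12+10+29=57
- necklace+watch: weight 10+14=24, value 29+28=57
Best: $69.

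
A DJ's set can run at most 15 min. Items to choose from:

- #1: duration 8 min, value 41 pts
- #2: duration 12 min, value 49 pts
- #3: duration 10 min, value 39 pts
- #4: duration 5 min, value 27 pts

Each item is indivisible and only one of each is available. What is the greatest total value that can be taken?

68 pts

Check high-value combinations within 15 min:
- #1+#4: duration 8+5=13, value 41+27=68
- #3+#4: duration 10+5=15, value 39+27=66
- #2: duration 12, value 49
- #1: duration 8, value 41
- #3: duration 10, value 39
Best: 68 pts.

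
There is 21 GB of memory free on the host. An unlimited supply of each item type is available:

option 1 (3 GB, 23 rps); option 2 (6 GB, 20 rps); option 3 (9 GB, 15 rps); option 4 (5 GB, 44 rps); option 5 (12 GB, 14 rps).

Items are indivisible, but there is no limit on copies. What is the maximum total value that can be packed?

Best value-per-unit is option 4 at 44/5; filling with it alone gives 4×44 = 176.
Optimal mix: 2×option 1 + 3×option 4 → memory 21, value 178.

178 rps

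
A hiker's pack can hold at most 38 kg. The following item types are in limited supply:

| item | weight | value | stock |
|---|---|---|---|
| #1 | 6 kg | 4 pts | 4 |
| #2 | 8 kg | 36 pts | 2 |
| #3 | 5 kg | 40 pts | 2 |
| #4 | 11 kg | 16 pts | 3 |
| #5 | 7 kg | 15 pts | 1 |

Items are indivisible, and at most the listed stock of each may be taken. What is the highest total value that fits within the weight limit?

168 pts

Top feasible selections:
- 2×#2 + 2×#3 + 1×#4: weight 37, value 168
- 2×#2 + 2×#3 + 1×#5: weight 33, value 167
- 2×#1 + 2×#2 + 2×#3: weight 38, value 160
- 1×#1 + 2×#2 + 2×#3: weight 32, value 156
Best: 168 pts.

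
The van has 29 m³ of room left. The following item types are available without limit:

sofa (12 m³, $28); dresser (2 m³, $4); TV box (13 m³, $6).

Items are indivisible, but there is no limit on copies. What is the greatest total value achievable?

$64

Best value-per-unit is sofa at 28/12; filling with it alone gives 2×28 = 56.
Optimal mix: 2×sofa + 2×dresser → volume 28, value 64.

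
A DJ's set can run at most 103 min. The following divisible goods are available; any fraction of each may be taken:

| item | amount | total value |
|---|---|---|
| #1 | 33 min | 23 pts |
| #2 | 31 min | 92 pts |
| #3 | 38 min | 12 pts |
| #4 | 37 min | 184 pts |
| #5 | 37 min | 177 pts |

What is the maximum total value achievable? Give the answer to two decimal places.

447.06

Take in order of value per unit:
- #4 (184/37 per unit): all 37 → value 184, running total 184.00
- #5 (177/37 per unit): all 37 → value 177, running total 361.00
- #2 (92/31 per unit): 29 of 31 → value 29×92/31 = 86.0645, running total 447.06
Total 447.06.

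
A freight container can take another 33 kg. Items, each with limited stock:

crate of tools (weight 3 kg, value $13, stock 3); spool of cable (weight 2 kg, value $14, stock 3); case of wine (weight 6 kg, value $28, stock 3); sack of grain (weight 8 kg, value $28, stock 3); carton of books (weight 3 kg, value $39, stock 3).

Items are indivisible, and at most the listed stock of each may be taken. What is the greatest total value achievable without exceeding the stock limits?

Best selections within weight 33 and stock limits:
- 3×spool of cable + 3×case of wine + 3×carton of books: weight 33, value 243
- 2×crate of tools + 3×spool of cable + 2×case of wine + 3×carton of books: weight 33, value 241
- 2×spool of cable + 3×case of wine + 3×carton of books: weight 31, value 229
Best: $243.

$243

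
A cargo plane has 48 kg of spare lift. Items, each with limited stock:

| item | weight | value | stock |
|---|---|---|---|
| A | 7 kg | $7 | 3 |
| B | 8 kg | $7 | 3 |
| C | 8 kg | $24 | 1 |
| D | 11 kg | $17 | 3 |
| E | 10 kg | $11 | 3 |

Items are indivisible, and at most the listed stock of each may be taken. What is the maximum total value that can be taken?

$82

Best selections within weight 48 and stock limits:
- 1×A + 1×C + 3×D: weight 48, value 82
- 1×A + 1×C + 2×D + 1×E: weight 47, value 76
Best: $82.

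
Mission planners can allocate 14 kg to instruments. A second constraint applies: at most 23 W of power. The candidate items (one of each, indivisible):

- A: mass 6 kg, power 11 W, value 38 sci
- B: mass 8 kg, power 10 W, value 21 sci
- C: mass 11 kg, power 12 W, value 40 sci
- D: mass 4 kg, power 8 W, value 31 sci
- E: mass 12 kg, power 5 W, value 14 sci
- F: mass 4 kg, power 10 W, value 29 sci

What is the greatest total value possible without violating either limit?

Feasible sets respecting both limits:
- A+D: mass 10, power 19, value 69
- A+F: mass 10, power 21, value 67
- D+F: mass 8, power 18, value 60
Best: 69 sci.

69 sci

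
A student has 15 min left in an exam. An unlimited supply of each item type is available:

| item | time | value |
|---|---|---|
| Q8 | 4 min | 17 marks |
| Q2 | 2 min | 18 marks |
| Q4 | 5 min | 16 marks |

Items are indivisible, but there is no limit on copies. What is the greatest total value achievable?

Best value-per-unit is Q2 at 18/2, and filling with it alone uses time 7×2=14. No mix of the others beats 7×18 = 126.

126 marks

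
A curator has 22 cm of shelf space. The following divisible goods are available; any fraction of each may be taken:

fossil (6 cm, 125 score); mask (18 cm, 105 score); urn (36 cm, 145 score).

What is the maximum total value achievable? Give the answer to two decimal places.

218.33

Take in order of value per unit:
- fossil (125/6 per unit): all 6 → value 125, running total 125.00
- mask (105/18 per unit): 16 of 18 → value 16×105/18 = 93.3333, running total 218.33
Total 218.33.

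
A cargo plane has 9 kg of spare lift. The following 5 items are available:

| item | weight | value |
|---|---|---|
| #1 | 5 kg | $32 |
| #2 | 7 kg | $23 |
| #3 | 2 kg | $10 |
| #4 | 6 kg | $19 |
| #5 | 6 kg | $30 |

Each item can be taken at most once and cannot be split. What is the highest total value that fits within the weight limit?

$42

Check high-value combinations within 9 kg:
- #1+#3: weight 5+2=7, value 32+10=42
- #3+#5: weight 2+6=8, value 10+30=40
- #2+#3: weight 7+2=9, value 23+10=33
- #1: weight 5, value 32
- #5: weight 6, value 30
Best: $42.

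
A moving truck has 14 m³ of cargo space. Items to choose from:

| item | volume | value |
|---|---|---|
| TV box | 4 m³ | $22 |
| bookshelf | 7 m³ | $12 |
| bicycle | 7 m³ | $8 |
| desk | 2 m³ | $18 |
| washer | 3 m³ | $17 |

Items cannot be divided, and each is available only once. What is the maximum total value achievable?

$57

Check high-value combinations within 14 m³:
- TV box+desk+washer: volume 4+2+3=9, value 22+18+17=57
- TV box+bookshelf+desk: volume 4+7+2=13, value 22+12+18=52
- TV box+bookshelf+washer: volume 4+7+3=14, value 22+12+17=51
- TV box+bicycle+desk: volume 4+7+2=13, value 22+8+18=48
- bookshelf+desk+washer: volume 7+2+3=12, value 12+18+17=47
Best: $57.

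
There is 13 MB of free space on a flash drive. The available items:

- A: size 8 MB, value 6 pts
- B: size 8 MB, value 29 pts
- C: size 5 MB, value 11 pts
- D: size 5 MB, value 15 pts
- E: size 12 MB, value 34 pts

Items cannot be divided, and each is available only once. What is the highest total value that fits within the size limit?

44 pts

Check high-value combinations within 13 MB:
- B+D: size 8+5=13, value 29+15=44
- B+C: size 8+5=13, value 29+11=40
- E: size 12, value 34
- B: size 8, value 29
Best: 44 pts.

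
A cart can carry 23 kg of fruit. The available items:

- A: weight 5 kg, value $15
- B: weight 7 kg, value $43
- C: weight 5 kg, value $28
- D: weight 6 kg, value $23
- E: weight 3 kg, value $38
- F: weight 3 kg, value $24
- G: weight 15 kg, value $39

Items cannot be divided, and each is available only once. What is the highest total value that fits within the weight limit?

$148

This is a 0/1 knapsack; check combinations near the capacity.
- A+B+C+E+F: weight 5+7+5+3+3=23, value 15+43+28+38+24=148
- B+C+E+F: weight 7+5+3+3=18, value 43+28+38+24=133
- B+C+D+E: weight 7+5+6+3=21, value 43+28+23+38=132
- B+D+E+F: weight 7+6+3+3=19, value 43+23+38+24=128
- A+C+D+E+F: weight 5+5+6+3+3=22, value 15+28+23+38+24=128
Best: $148.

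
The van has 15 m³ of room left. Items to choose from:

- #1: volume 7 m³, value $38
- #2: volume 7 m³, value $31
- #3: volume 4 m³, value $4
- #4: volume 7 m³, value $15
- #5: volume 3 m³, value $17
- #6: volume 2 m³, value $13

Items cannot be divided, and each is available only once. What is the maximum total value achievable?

Check high-value combinations within 15 m³:
- #1+#2: volume 7+7=14, value 38+31=69
- #1+#5+#6: volume 7+3+2=12, value 38+17+13=68
- #2+#5+#6: volume 7+3+2=12, value 31+17+13=61
- #1+#3+#5: volume 7+4+3=14, value 38+4+17=59
Best: $69.

$69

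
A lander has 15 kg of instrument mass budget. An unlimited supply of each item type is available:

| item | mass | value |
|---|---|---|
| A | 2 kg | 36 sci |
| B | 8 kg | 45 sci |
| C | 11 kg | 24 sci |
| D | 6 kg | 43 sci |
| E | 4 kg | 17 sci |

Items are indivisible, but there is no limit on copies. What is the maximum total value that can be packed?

Best value-per-unit is A at 36/2, and filling with it alone uses mass 7×2=14. No mix of the others beats 7×36 = 252.

252 sci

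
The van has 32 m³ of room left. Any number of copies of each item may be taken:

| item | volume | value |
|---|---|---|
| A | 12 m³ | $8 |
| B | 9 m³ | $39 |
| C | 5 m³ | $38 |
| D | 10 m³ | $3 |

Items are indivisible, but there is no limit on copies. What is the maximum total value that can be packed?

Best value-per-unit is C at 38/5, and filling with it alone uses volume 6×5=30. No mix of the others beats 6×38 = 228.

$228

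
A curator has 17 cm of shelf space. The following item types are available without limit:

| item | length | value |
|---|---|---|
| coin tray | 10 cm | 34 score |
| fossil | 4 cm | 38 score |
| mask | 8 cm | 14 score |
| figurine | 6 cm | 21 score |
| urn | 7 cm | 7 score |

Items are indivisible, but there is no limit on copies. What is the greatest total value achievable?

Best value-per-unit is fossil at 38/4, and filling with it alone uses length 4×4=16. No mix of the others beats 4×38 = 152.

152 score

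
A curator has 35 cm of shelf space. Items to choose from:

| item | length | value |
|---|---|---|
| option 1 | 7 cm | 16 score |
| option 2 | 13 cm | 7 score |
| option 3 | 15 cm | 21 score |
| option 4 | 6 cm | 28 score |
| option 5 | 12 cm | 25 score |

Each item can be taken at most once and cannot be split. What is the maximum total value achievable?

74 score

Check high-value combinations within 35 cm:
- option 3+option 4+option 5: length 15+6+12=33, value 21+28+25=74
- option 1+option 4+option 5: length 7+6+12=25, value 16+28+25=69
- option 1+option 3+option 4: length 7+15+6=28, value 16+21+28=65
- option 1+option 3+option 5: length 7+15+12=34, value 16+21+25=62
- option 2+option 4+option 5: length 13+6+12=31, value 7+28+25=60
Best: 74 score.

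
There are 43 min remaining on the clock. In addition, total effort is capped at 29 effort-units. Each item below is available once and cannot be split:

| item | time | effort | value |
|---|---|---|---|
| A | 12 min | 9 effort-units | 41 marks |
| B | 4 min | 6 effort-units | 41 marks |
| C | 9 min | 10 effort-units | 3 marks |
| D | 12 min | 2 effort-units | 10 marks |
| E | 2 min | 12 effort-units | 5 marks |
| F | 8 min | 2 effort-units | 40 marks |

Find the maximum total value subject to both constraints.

132 marks

Feasible sets respecting both limits:
- A+B+D+F: time 36, effort 19, value 132
- A+B+E+F: time 26, effort 29, value 127
- A+B+C+F: time 33, effort 27, value 125
- A+B+F: time 24, effort 17, value 122
Best: 132 marks.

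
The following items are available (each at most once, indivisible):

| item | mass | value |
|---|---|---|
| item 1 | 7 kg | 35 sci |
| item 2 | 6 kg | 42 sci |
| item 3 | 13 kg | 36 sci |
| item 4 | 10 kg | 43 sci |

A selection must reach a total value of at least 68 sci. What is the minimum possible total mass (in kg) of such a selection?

13

Subsets with value ≥ 68, sorted by total mass:
- item 1+item 2: mass 13, value 77
- item 2+item 4: mass 16, value 85
- item 1+item 4: mass 17, value 78
Minimum mass: 13 kg.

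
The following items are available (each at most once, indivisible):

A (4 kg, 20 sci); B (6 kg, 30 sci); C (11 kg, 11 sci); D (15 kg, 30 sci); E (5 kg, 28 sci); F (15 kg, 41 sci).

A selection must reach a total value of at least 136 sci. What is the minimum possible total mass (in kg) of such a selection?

Subsets with value ≥ 136, sorted by total mass:
- A+B+D+E+F: mass 45, value 149
- B+C+D+E+F: mass 52, value 140
- A+B+C+D+E+F: mass 56, value 160
Minimum mass: 45 kg.

45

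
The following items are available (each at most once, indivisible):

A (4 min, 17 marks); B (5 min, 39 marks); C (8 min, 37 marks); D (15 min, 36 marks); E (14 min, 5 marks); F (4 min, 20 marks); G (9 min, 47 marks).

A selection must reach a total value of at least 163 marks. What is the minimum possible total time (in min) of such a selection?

Subsets with value ≥ 163, sorted by total time:
- B+C+D+F+G: time 41, value 179
- A+B+C+D+G: time 41, value 176
- A+B+C+E+F+G: time 44, value 165
Minimum time: 41 min.

41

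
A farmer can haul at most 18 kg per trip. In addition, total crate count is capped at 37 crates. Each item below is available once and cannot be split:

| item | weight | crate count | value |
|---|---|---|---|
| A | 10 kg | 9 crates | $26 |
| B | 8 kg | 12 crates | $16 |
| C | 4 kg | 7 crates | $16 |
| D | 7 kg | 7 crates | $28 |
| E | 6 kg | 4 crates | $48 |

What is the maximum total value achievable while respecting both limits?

Feasible sets respecting both limits:
- C+D+E: weight 17, crate count 18, value 92
- B+C+E: weight 18, crate count 23, value 80
- D+E: weight 13, crate count 11, value 76
Best: $92.

$92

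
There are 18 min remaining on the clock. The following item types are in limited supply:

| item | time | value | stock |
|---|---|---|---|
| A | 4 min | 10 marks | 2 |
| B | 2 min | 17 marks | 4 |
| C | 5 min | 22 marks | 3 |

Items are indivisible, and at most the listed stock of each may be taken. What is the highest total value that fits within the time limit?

112 marks

Best selections within time 18 and stock limits:
- 4×B + 2×C: time 18, value 112
- 1×A + 4×B + 1×C: time 17, value 100
Best: 112 marks.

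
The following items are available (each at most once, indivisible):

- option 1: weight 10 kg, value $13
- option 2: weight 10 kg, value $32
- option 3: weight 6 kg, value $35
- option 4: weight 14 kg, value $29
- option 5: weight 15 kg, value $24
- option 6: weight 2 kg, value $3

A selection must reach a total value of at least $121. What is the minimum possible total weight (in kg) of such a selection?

Subsets with value ≥ 121, sorted by total weight:
- option 2+option 3+option 4+option 5+option 6: weight 47, value 123
- option 1+option 2+option 3+option 4+option 5: weight 55, value 133
Minimum weight: 47 kg.

47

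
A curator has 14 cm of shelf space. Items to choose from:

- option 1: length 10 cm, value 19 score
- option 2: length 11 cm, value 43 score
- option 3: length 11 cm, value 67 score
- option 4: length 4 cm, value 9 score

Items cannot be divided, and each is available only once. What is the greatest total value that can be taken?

This is a 0/1 knapsack; check combinations near the capacity.
- option 3: length 11, value 67
- option 2: length 11, value 43
- option 1+option 4: length 10+4=14, value 19+9=28
- option 1: length 10, value 19
- option 4: length 4, value 9
Best: 67 score.

67 score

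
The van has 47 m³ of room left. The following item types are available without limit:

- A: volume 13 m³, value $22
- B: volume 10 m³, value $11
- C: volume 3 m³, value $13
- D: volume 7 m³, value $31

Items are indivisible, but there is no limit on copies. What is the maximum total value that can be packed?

Best value-per-unit is D at 31/7; filling with it alone gives 6×31 = 186.
Optimal mix: 4×C + 5×D → volume 47, value 207.

$207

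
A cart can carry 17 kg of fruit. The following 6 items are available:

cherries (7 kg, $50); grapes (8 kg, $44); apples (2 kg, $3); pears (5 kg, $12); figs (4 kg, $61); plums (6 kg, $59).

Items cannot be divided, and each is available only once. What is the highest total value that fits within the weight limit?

Check high-value combinations within 17 kg:
- cherries+figs+plums: weight 7+4+6=17, value 50+61+59=170
- apples+pears+figs+plums: weight 2+5+4+6=17, value 3+12+61+59=135
- pears+figs+plums: weight 5+4+6=15, value 12+61+59=132
- apples+figs+plums: weight 2+4+6=12, value 3+61+59=123
- cherries+pears+figs: weight 7+5+4=16, value 50+12+61=123
Best: $170.

$170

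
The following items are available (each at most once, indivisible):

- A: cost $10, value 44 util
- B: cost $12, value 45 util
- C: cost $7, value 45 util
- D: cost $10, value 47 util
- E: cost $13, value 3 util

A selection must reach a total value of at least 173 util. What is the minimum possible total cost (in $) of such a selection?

39

Subsets with value ≥ 173, sorted by total cost:
- A+B+C+D: cost 39, value 181
- A+B+C+D+E: cost 52, value 184
Minimum cost: 39 $.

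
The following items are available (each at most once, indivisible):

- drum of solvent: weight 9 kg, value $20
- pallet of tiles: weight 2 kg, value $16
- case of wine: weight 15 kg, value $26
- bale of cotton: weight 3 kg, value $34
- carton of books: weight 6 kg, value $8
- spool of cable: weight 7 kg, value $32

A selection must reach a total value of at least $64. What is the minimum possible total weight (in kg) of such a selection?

10

Subsets with value ≥ 64, sorted by total weight:
- bale of cotton+spool of cable: weight 10, value 66
- pallet of tiles+bale of cotton+spool of cable: weight 12, value 82
- drum of solvent+pallet of tiles+bale of cotton: weight 14, value 70
- bale of cotton+carton of books+spool of cable: weight 16, value 74
Minimum weight: 10 kg.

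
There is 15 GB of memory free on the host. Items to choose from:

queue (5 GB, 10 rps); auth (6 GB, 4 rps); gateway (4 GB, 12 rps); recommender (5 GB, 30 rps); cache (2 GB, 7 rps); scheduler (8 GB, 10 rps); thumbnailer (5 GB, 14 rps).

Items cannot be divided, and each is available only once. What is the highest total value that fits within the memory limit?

56 rps

Check high-value combinations within 15 GB:
- gateway+recommender+thumbnailer: memory 4+5+5=14, value 12+30+14=56
- queue+recommender+thumbnailer: memory 5+5+5=15, value 10+30+14=54
- queue+gateway+recommender: memory 5+4+5=14, value 10+12+30=52
- recommender+cache+thumbnailer: memory 5+2+5=12, value 30+7+14=51
- gateway+recommender+cache: memory 4+5+2=11, value 12+30+7=49
Best: 56 rps.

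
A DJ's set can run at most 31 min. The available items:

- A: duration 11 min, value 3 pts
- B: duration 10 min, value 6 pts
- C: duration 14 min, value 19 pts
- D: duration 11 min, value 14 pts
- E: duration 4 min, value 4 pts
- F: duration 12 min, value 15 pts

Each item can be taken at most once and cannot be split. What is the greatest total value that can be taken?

38 pts

This is a 0/1 knapsack; check combinations near the capacity.
- C+E+F: duration 14+4+12=30, value 19+4+15=38
- C+D+E: duration 14+11+4=29, value 19+14+4=37
- C+F: duration 14+12=26, value 19+15=34
Best: 38 pts.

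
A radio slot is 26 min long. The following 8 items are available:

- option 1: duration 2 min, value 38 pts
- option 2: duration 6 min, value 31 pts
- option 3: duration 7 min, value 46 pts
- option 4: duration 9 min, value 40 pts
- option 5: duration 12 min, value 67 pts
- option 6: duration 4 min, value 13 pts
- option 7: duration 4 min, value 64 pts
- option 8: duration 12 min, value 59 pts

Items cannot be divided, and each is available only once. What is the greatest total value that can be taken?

215 pts

Check high-value combinations within 26 min:
- option 1+option 3+option 5+option 7: duration 2+7+12+4=25, value 38+46+67+64=215
- option 1+option 3+option 7+option 8: duration 2+7+4+12=25, value 38+46+64+59=207
- option 1+option 3+option 4+option 6+option 7: duration 2+7+9+4+4=26, value 38+46+40+13+64=201
- option 1+option 2+option 5+option 7: duration 2+6+12+4=24, value 38+31+67+64=200
- option 1+option 2+option 3+option 6+option 7: duration 2+6+7+4+4=23, value 38+31+46+13+64=192
Best: 215 pts.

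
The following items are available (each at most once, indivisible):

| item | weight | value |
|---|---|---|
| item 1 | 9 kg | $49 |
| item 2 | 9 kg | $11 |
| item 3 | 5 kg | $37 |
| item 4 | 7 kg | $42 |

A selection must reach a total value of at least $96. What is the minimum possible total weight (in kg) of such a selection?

Subsets with value ≥ 96, sorted by total weight:
- item 1+item 3+item 4: weight 21, value 128
- item 1+item 2+item 3: weight 23, value 97
- item 1+item 2+item 4: weight 25, value 102
- item 1+item 2+item 3+item 4: weight 30, value 139
Minimum weight: 21 kg.

21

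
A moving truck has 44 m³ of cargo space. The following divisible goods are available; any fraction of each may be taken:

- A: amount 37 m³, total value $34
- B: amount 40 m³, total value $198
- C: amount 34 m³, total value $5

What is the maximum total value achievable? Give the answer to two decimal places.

201.68

Take in order of value per unit:
- B (198/40 per unit): all 40 → value 198, running total 198.00
- A (34/37 per unit): 4 of 37 → value 4×34/37 = 3.6757, running total 201.68
Total 201.68.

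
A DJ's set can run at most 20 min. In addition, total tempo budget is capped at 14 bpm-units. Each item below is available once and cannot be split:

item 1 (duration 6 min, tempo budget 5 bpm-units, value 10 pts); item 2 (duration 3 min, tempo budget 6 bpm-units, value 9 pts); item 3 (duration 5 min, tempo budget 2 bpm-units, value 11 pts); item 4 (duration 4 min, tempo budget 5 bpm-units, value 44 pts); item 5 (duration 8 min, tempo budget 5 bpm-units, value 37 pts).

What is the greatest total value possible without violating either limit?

Feasible sets respecting both limits:
- item 3+item 4+item 5: duration 17, tempo budget 12, value 92
- item 4+item 5: duration 12, tempo budget 10, value 81
- item 1+item 3+item 4: duration 15, tempo budget 12, value 65
- item 2+item 3+item 4: duration 12, tempo budget 13, value 64
Best: 92 pts.

92 pts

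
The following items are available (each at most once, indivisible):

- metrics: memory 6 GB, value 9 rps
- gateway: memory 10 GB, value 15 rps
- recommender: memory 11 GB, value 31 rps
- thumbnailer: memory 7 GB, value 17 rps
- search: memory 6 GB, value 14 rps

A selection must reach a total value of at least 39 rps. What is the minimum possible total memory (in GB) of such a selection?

17

Subsets with value ≥ 39, sorted by total memory:
- recommender+search: memory 17, value 45
- metrics+recommender: memory 17, value 40
- recommender+thumbnailer: memory 18, value 48
Minimum memory: 17 GB.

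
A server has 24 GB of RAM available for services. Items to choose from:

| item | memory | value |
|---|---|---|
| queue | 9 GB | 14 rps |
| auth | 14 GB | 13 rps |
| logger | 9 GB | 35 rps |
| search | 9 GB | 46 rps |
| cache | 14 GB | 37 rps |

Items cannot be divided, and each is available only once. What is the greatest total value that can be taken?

Check high-value combinations within 24 GB:
- search+cache: memory 9+14=23, value 46+37=83
- logger+search: memory 9+9=18, value 35+46=81
- logger+cache: memory 9+14=23, value 35+37=72
- queue+search: memory 9+9=18, value 14+46=60
- auth+search: memory 14+9=23, value 13+46=59
Best: 83 rps.

83 rps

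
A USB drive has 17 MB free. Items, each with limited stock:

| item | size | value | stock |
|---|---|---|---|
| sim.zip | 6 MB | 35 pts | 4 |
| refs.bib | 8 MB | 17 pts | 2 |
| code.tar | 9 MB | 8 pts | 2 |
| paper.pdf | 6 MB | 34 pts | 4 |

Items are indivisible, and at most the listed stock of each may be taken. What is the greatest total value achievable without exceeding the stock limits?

Best selections within size 17 and stock limits:
- 2×sim.zip: size 12, value 70
- 1×sim.zip + 1×paper.pdf: size 12, value 69
Best: 70 pts.

70 pts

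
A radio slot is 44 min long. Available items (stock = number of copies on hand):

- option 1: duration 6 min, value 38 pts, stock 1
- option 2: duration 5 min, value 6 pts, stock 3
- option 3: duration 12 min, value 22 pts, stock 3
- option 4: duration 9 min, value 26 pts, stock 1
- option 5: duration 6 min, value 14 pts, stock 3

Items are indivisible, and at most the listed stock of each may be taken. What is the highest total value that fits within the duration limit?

Best selections within duration 44 and stock limits:
- 1×option 1 + 1×option 2 + 1×option 3 + 1×option 4 + 2×option 5: duration 44, value 120
- 1×option 1 + 2×option 2 + 1×option 4 + 3×option 5: duration 43, value 118
- 1×option 1 + 1×option 3 + 1×option 4 + 2×option 5: duration 39, value 114
- 1×option 1 + 1×option 2 + 2×option 3 + 1×option 4: duration 44, value 114
Best: 120 pts.

120 pts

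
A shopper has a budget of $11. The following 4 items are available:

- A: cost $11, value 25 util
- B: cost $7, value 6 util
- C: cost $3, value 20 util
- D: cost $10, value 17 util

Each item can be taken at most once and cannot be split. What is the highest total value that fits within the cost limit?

26 util

This is a 0/1 knapsack; check combinations near the capacity.
- B+C: cost 7+3=10, value 6+20=26
- A: cost 11, value 25
- C: cost 3, value 20
- D: cost 10, value 17
Best: 26 util.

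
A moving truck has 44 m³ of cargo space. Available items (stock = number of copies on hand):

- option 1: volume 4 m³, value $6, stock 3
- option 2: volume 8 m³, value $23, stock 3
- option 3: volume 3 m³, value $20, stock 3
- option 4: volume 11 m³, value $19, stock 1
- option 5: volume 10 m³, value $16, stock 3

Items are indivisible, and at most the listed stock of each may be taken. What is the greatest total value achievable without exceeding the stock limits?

$148

Best selections within volume 44 and stock limits:
- 3×option 2 + 3×option 3 + 1×option 4: volume 44, value 148
- 3×option 2 + 3×option 3 + 1×option 5: volume 43, value 145
- 2×option 1 + 3×option 2 + 3×option 3: volume 41, value 141
- 2×option 1 + 2×option 2 + 3×option 3 + 1×option 4: volume 44, value 137
Best: $148.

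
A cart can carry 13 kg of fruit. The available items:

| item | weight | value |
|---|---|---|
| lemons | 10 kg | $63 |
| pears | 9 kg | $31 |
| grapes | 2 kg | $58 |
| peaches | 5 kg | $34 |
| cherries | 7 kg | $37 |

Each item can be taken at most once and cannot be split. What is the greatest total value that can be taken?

$121

This is a 0/1 knapsack; check combinations near the capacity.
- lemons+grapes: weight 10+2=12, value 63+58=121
- grapes+cherries: weight 2+7=9, value 58+37=95
- grapes+peaches: weight 2+5=7, value 58+34=92
- pears+grapes: weight 9+2=11, value 31+58=89
Best: $121.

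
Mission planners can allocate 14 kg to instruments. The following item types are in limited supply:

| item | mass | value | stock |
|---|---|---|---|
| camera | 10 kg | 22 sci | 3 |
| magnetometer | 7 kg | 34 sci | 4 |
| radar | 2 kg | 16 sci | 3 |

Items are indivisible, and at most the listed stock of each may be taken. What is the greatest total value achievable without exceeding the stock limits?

Top feasible selections:
- 1×magnetometer + 3×radar: mass 13, value 82
- 2×magnetometer: mass 14, value 68
Best: 82 sci.

82 sci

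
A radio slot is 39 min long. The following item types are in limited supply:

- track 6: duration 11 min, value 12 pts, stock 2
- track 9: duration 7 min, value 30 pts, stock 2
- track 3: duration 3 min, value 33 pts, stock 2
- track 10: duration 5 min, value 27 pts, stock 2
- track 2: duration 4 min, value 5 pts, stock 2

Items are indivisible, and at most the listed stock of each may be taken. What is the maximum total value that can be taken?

190 pts

Best selections within duration 39 and stock limits:
- 2×track 9 + 2×track 3 + 2×track 10 + 2×track 2: duration 38, value 190
- 2×track 9 + 2×track 3 + 2×track 10 + 1×track 2: duration 34, value 185
- 2×track 9 + 2×track 3 + 2×track 10: duration 30, value 180
- 1×track 6 + 1×track 9 + 2×track 3 + 2×track 10 + 1×track 2: duration 38, value 167
Best: 190 pts.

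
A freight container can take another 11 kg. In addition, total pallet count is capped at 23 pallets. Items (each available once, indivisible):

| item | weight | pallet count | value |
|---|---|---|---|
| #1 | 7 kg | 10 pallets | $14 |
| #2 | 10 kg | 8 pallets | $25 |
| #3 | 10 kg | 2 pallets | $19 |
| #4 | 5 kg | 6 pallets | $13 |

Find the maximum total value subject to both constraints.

Feasible sets respecting both limits:
- #2: weight 10, pallet count 8, value 25
- #3: weight 10, pallet count 2, value 19
- #1: weight 7, pallet count 10, value 14
- #4: weight 5, pallet count 6, value 13
Best: $25.

$25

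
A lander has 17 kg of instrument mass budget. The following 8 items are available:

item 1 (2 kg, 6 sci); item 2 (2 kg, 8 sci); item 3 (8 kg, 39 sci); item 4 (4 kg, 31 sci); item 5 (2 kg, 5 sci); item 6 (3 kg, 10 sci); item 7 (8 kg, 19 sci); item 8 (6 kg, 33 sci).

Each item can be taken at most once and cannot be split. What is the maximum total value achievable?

This is a 0/1 knapsack; check combinations near the capacity.
- item 2+item 3+item 4+item 6: mass 2+8+4+3=17, value 8+39+31+10=88
- item 1+item 2+item 4+item 6+item 8: mass 2+2+4+3+6=17, value 6+8+31+10+33=88
- item 2+item 4+item 5+item 6+item 8: mass 2+4+2+3+6=17, value 8+31+5+10+33=87
- item 1+item 3+item 4+item 6: mass 2+8+4+3=17, value 6+39+31+10=86
- item 3+item 4+item 5+item 6: mass 8+4+2+3=17, value 39+31+5+10=85
Best: 88 sci.

88 sci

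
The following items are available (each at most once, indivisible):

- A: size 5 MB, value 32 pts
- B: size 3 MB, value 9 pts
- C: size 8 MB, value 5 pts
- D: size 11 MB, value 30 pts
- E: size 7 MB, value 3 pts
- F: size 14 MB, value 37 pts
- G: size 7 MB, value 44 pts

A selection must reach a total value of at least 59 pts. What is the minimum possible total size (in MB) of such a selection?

12

Subsets with value ≥ 59, sorted by total size:
- A+G: size 12, value 76
- A+B+G: size 15, value 85
- A+D: size 16, value 62
Minimum size: 12 MB.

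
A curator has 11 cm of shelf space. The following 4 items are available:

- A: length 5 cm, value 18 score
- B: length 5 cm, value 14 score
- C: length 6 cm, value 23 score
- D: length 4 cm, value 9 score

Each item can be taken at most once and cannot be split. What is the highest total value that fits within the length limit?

41 score

Check high-value combinations within 11 cm:
- A+C: length 5+6=11, value 18+23=41
- B+C: length 5+6=11, value 14+23=37
- A+B: length 5+5=10, value 18+14=32
- C+D: length 6+4=10, value 23+9=32
- A+D: length 5+4=9, value 18+9=27
Best: 41 score.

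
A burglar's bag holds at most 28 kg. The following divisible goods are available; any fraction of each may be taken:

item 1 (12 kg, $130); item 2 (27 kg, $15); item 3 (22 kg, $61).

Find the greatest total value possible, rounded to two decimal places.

174.36

Take in order of value per unit:
- item 1 (130/12 per unit): all 12 → value 130, running total 130.00
- item 3 (61/22 per unit): 16 of 22 → value 16×61/22 = 44.3636, running total 174.36
Total 174.36.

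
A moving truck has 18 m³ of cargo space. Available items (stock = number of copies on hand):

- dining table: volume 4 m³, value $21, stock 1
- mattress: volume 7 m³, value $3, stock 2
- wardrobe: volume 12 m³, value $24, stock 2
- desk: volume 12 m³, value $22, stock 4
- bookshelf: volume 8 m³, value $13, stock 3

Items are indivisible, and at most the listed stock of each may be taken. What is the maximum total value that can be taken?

$45

Top feasible selections:
- 1×dining table + 1×wardrobe: volume 16, value 45
- 1×dining table + 1×desk: volume 16, value 43
- 1×dining table + 1×bookshelf: volume 12, value 34
Best: $45.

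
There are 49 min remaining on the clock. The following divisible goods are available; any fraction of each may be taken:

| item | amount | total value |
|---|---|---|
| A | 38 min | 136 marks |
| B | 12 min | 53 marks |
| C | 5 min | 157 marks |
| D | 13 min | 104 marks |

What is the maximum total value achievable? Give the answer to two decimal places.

Take in order of value per unit:
- C (157/5 per unit): all 5 → value 157, running total 157.00
- D (104/13 per unit): all 13 → value 104, running total 261.00
- B (53/12 per unit): all 12 → value 53, running total 314.00
- A (136/38 per unit): 19 of 38 → value 19×136/38 = 68.0000, running total 382.00
Total 382.00.

382.00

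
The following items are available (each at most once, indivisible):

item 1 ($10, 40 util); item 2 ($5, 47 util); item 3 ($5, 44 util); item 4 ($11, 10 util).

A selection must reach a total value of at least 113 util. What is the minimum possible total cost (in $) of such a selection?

Subsets with value ≥ 113, sorted by total cost:
- item 1+item 2+item 3: cost 20, value 131
- item 1+item 2+item 3+item 4: cost 31, value 141
Minimum cost: 20 $.

20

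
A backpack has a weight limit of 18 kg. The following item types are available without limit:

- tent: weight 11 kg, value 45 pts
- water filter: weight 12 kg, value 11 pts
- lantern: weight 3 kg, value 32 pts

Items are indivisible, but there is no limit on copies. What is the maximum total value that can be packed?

192 pts

Best value-per-unit is lantern at 32/3, and filling with it alone uses weight 6×3=18. No mix of the others beats 6×32 = 192.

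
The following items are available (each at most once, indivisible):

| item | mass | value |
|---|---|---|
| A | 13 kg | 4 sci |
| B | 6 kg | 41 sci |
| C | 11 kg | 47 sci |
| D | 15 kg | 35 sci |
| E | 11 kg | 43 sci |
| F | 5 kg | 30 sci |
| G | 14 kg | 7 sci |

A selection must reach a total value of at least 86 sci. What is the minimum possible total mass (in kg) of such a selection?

Subsets with value ≥ 86, sorted by total mass:
- B+C: mass 17, value 88
- B+C+F: mass 22, value 118
Minimum mass: 17 kg.

17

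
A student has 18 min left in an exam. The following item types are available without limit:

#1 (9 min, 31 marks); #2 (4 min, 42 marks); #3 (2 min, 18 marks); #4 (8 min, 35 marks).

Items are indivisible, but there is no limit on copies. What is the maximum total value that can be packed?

186 marks

Best value-per-unit is #2 at 42/4; filling with it alone gives 4×42 = 168.
Optimal mix: 4×#2 + 1×#3 → time 18, value 186.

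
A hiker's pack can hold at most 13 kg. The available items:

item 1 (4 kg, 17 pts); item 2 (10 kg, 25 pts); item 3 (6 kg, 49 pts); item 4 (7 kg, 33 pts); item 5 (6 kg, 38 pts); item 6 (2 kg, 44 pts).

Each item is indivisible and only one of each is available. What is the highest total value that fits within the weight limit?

Check high-value combinations within 13 kg:
- item 1+item 3+item 6: weight 4+6+2=12, value 17+49+44=110
- item 1+item 5+item 6: weight 4+6+2=12, value 17+38+44=99
- item 1+item 4+item 6: weight 4+7+2=13, value 17+33+44=94
- item 3+item 6: weight 6+2=8, value 49+44=93
- item 3+item 5: weight 6+6=12, value 49+38=87
Best: 110 pts.

110 pts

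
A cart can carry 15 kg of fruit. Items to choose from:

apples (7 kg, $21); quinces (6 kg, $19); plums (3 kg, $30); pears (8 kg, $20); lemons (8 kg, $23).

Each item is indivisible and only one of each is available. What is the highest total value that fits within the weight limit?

$53

Check high-value combinations within 15 kg:
- plums+lemons: weight 3+8=11, value 30+23=53
- apples+plums: weight 7+3=10, value 21+30=51
- plums+pears: weight 3+8=11, value 30+20=50
- quinces+plums: weight 6+3=9, value 19+30=49
Best: $53.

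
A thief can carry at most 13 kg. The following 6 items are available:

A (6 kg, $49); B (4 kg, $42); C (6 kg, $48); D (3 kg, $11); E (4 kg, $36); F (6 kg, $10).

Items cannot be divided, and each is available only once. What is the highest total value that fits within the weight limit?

This is a 0/1 knapsack; check combinations near the capacity.
- A+B+D: weight 6+4+3=13, value 49+42+11=102
- B+C+D: weight 4+6+3=13, value 42+48+11=101
- A+C: weight 6+6=12, value 49+48=97
- A+D+E: weight 6+3+4=13, value 49+11+36=96
Best: $102.

$102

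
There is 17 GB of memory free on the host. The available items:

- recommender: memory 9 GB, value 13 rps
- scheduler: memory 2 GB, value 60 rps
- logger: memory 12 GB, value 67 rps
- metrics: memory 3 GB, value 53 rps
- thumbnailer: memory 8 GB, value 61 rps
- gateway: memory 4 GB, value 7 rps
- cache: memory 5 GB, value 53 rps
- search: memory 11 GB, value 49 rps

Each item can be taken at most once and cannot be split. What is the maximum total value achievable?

Check high-value combinations within 17 GB:
- scheduler+metrics+thumbnailer+gateway: memory 2+3+8+4=17, value 60+53+61+7=181
- scheduler+logger+metrics: memory 2+12+3=17, value 60+67+53=180
- scheduler+metrics+thumbnailer: memory 2+3+8=13, value 60+53+61=174
- scheduler+thumbnailer+cache: memory 2+8+5=15, value 60+61+53=174
- scheduler+metrics+gateway+cache: memory 2+3+4+5=14, value 60+53+7+53=173
Best: 181 rps.

181 rps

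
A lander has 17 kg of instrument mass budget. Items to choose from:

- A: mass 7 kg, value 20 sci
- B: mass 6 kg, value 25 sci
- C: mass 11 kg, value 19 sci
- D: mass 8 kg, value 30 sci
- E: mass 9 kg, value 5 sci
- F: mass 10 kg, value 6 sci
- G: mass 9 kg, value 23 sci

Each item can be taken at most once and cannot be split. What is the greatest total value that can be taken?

Check high-value combinations within 17 kg:
- B+D: mass 6+8=14, value 25+30=55
- D+G: mass 8+9=17, value 30+23=53
- A+D: mass 7+8=15, value 20+30=50
- B+G: mass 6+9=15, value 25+23=48
Best: 55 sci.

55 sci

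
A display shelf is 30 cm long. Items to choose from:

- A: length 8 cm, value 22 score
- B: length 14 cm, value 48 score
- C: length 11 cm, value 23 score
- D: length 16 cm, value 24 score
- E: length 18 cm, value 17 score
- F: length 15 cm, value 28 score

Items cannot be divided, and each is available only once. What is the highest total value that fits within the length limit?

76 score

Check high-value combinations within 30 cm:
- B+F: length 14+15=29, value 48+28=76
- B+D: length 14+16=30, value 48+24=72
- B+C: length 14+11=25, value 48+23=71
- A+B: length 8+14=22, value 22+48=70
- C+F: length 11+15=26, value 23+28=51
Best: 76 score.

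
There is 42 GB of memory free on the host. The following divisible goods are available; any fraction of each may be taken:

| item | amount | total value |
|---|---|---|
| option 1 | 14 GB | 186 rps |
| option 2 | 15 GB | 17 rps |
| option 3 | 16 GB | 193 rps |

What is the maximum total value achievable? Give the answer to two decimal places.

Take in order of value per unit:
- option 1 (186/14 per unit): all 14 → value 186, running total 186.00
- option 3 (193/16 per unit): all 16 → value 193, running total 379.00
- option 2 (17/15 per unit): 12 of 15 → value 12×17/15 = 13.6000, running total 392.60
Total 392.60.

392.60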